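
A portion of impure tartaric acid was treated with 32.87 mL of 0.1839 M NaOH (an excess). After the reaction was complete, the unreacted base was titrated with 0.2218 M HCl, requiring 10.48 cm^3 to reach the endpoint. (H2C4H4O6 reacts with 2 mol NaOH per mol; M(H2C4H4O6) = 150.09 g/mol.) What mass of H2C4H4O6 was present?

Total n(NaOH) added = 0.1839 x 0.03287 = 0.006045 mol.
n(HCl) used = 0.2218 x 0.01048 = 0.002324 mol, which equals the excess n(NaOH).
So n(NaOH) consumed by the sample = 0.006045 - 0.002324 = 0.003720 mol.
n(H2C4H4O6) = 0.003720 / 2 = 0.001860 mol.
mass = 0.001860 mol x 150.09 g/mol = 0.279 g.

0.279 g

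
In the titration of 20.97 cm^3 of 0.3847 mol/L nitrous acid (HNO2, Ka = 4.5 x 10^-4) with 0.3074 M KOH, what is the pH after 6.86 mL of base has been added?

2.90

Initial n(HNO2) = 0.3847 x 0.02097 = 0.008067 mol.
n(KOH) added = 0.3074 x 0.006860 = 0.002109 mol, converting that many moles of HNO2 to NO2-.
Remaining n(HNO2) = 0.005958 mol; n(NO2-) = 0.002109 mol.
By Henderson-Hasselbalch, pH = pKa + log([A^-]/[HA]) = 3.35 + log(0.002109/0.005958) = 3.35 + (-0.45) = 2.90.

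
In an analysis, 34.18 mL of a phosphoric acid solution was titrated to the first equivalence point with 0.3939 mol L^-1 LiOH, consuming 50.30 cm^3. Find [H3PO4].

n(LiOH) = 0.3939 x 0.05030 = 0.01981 mol.
At the first equivalence point, 1 mol OH^- react per mol H3PO4, so n(H3PO4) = 0.01981 / 1 = 0.01981 mol.
[H3PO4] = 0.01981 / 0.03418 L = 0.580 M.

0.580 M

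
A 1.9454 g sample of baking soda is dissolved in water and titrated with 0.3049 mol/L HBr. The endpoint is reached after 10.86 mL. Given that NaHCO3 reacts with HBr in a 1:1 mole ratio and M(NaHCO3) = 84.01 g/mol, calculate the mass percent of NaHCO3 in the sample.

14.3%

n(HBr) = 0.3049 x 0.01086 = 0.003311 mol.
n(NaHCO3) = 0.003311 / 1 = 0.003311 mol.
mass of NaHCO3 = 0.003311 x 84.01 = 0.2782 g.
% purity = 0.2782 / 1.9454 x 100 = 14.3%.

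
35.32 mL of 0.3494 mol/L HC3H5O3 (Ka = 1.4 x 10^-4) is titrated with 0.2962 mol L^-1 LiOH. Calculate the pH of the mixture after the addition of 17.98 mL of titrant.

Initial n(HC3H5O3) = 0.3494 x 0.03532 = 0.01234 mol.
n(LiOH) added = 0.2962 x 0.01798 = 0.005326 mol, converting that many moles of HC3H5O3 to C3H5O3-.
Remaining n(HC3H5O3) = 0.007015 mol; n(C3H5O3-) = 0.005326 mol.
By Henderson-Hasselbalch, pH = pKa + log([A^-]/[HA]) = 3.85 + log(0.005326/0.007015) = 3.85 + (-0.12) = 3.73.

3.73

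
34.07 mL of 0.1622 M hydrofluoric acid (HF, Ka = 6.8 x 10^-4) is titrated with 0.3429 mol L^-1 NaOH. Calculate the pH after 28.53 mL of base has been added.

12.83

n(acid) = 0.1622 x 0.03407 = 0.005526 mol; n(NaOH) added = 0.3429 x 0.02853 = 0.009783 mol.
Base is in excess by 0.009783 - 0.005526 = 0.004257 mol in a total volume of 0.06260 L.
[OH^-] = 0.004257/0.06260 = 0.06800 M, so pOH = 1.17 and pH = 14.00 - 1.17 = 12.83.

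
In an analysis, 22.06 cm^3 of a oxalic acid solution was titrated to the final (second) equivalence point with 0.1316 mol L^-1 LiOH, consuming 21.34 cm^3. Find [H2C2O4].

0.0637 M

n(LiOH) = 0.1316 x 0.02134 = 0.002808 mol.
At the final (second) equivalence point, 2 mol OH^- react per mol H2C2O4, so n(H2C2O4) = 0.002808 / 2 = 0.001404 mol.
[H2C2O4] = 0.001404 / 0.02206 L = 0.0637 M.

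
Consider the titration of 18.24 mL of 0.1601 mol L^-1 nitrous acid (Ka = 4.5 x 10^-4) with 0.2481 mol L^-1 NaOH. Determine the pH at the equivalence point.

n(HNO2) = 0.1601 x 0.01824 = 0.002920 mol; V(NaOH) at equivalence = 0.002920/0.2481 = 0.01177 L.
At equivalence all the acid is converted to NO2-; total volume = 0.01824 + 0.01177 = 0.03001 L, so [NO2-] = 0.002920/0.03001 = 0.09731 M.
Kb = Kw/Ka = 1.0e-14 / 4.5 x 10^-4 = 2.22e-11.
[OH^-] = sqrt(Kb x [NO2-]) = sqrt(2.22e-11 x 0.09731) = 1.47e-6 M.
pOH = 5.83, so pH = 14.00 - 5.83 = 8.17.

8.17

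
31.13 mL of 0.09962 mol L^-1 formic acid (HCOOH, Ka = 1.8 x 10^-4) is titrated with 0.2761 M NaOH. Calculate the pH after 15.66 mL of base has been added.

n(acid) = 0.09962 x 0.03113 = 0.003101 mol; n(NaOH) added = 0.2761 x 0.01566 = 0.004324 mol.
Base is in excess by 0.004324 - 0.003101 = 0.001223 mol in a total volume of 0.04679 L.
[OH^-] = 0.001223/0.04679 = 0.02613 M, so pOH = 1.58 and pH = 14.00 - 1.58 = 12.42.

12.42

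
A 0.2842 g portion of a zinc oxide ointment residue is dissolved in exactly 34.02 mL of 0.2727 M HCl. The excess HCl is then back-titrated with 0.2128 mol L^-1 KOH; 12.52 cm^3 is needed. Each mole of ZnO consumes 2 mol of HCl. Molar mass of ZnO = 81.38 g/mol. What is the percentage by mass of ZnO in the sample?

94.7%

Total n(HCl) added = 0.2727 x 0.03402 = 0.009277 mol.
n(KOH) used = 0.2128 x 0.01252 = 0.002664 mol, which equals the excess n(HCl).
So n(HCl) consumed by the sample = 0.009277 - 0.002664 = 0.006613 mol.
n(ZnO) = 0.006613 / 2 = 0.003306 mol.
mass ZnO = 0.003306 x 81.38 = 0.2691 g, so %ZnO = 0.2691/0.2842 x 100 = 94.7%.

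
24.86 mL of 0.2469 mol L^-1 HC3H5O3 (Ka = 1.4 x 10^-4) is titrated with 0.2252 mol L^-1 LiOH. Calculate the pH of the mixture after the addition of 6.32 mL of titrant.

Initial n(HC3H5O3) = 0.2469 x 0.02486 = 0.006138 mol.
n(LiOH) added = 0.2252 x 0.006320 = 0.001423 mol, converting that many moles of HC3H5O3 to C3H5O3-.
Remaining n(HC3H5O3) = 0.004715 mol; n(C3H5O3-) = 0.001423 mol.
By Henderson-Hasselbalch, pH = pKa + log([A^-]/[HA]) = 3.85 + log(0.001423/0.004715) = 3.85 + (-0.52) = 3.33.

3.33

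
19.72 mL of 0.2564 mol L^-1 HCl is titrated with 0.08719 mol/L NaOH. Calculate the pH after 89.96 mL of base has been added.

n(acid) = 0.2564 x 0.01972 = 0.005056 mol; n(NaOH) added = 0.08719 x 0.08996 = 0.007844 mol.
Base is in excess by 0.007844 - 0.005056 = 0.002787 mol in a total volume of 0.1097 L.
[OH^-] = 0.002787/0.1097 = 0.02541 M, so pOH = 1.59 and pH = 14.00 - 1.59 = 12.41.

12.41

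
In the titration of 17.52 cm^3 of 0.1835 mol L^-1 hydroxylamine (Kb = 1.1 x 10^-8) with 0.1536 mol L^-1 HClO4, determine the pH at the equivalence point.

n(NH2OH) = 0.1835 x 0.01752 = 0.003215 mol; V(HClO4) at equivalence = 0.003215/0.1536 = 0.02093 L.
At equivalence the base is fully converted to NH3OH+; total volume = 0.03845 L, so [NH3OH+] = 0.003215/0.03845 = 0.08361 M.
Ka(NH3OH+) = Kw/Kb = 1.0e-14 / 1.1 x 10^-8 = 9.09e-7.
[H^+] = sqrt(Ka x [NH3OH+]) = sqrt(9.09e-7 x 0.08361) = 0.000276 M.
pH = -log(0.000276) = 3.56.

3.56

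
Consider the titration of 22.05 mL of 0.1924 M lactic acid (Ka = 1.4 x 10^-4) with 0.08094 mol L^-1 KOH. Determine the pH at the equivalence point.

n(HC3H5O3) = 0.1924 x 0.02205 = 0.004242 mol; V(KOH) at equivalence = 0.004242/0.08094 = 0.05241 L.
At equivalence all the acid is converted to C3H5O3-; total volume = 0.02205 + 0.05241 = 0.07446 L, so [C3H5O3-] = 0.004242/0.07446 = 0.05697 M.
Kb = Kw/Ka = 1.0e-14 / 1.4 x 10^-4 = 7.14e-11.
[OH^-] = sqrt(Kb x [C3H5O3-]) = sqrt(7.14e-11 x 0.05697) = 2.02e-6 M.
pOH = 5.70, so pH = 14.00 - 5.70 = 8.30.

8.30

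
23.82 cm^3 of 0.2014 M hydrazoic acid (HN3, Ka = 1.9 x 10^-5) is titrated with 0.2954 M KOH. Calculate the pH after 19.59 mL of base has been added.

n(acid) = 0.2014 x 0.02382 = 0.004797 mol; n(KOH) added = 0.2954 x 0.01959 = 0.005787 mol.
Base is in excess by 0.005787 - 0.004797 = 0.0009895 mol in a total volume of 0.04341 L.
[OH^-] = 0.0009895/0.04341 = 0.02280 M, so pOH = 1.64 and pH = 14.00 - 1.64 = 12.36.

12.36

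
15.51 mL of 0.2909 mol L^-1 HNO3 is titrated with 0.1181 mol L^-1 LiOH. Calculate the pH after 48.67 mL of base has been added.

n(acid) = 0.2909 x 0.01551 = 0.004512 mol; n(LiOH) added = 0.1181 x 0.04867 = 0.005748 mol.
Base is in excess by 0.005748 - 0.004512 = 0.001236 mol in a total volume of 0.06418 L.
[OH^-] = 0.001236/0.06418 = 0.01926 M, so pOH = 1.72 and pH = 14.00 - 1.72 = 12.28.

12.28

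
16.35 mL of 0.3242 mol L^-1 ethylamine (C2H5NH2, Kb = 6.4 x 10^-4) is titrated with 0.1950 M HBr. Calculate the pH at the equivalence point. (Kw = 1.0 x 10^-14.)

5.86

n(C2H5NH2) = 0.3242 x 0.01635 = 0.005301 mol; V(HBr) at equivalence = 0.005301/0.1950 = 0.02718 L.
At equivalence the base is fully converted to C2H5NH3+; total volume = 0.04353 L, so [C2H5NH3+] = 0.005301/0.04353 = 0.1218 M.
Ka(C2H5NH3+) = Kw/Kb = 1.0e-14 / 6.4 x 10^-4 = 1.56e-11.
[H^+] = sqrt(Ka x [C2H5NH3+]) = sqrt(1.56e-11 x 0.1218) = 1.38e-6 M.
pH = -log(1.38e-6) = 5.86.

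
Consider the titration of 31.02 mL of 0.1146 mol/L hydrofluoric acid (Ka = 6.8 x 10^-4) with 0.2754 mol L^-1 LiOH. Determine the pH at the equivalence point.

8.04

n(HF) = 0.1146 x 0.03102 = 0.003555 mol; V(LiOH) at equivalence = 0.003555/0.2754 = 0.01291 L.
At equivalence all the acid is converted to F-; total volume = 0.03102 + 0.01291 = 0.04393 L, so [F-] = 0.003555/0.04393 = 0.08093 M.
Kb = Kw/Ka = 1.0e-14 / 6.8 x 10^-4 = 1.47e-11.
[OH^-] = sqrt(Kb x [F-]) = sqrt(1.47e-11 x 0.08093) = 1.09e-6 M.
pOH = 5.96, so pH = 14.00 - 5.96 = 8.04.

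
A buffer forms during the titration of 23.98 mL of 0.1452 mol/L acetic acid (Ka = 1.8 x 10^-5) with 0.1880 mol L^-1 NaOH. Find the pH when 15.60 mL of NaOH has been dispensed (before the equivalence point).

Initial n(CH3COOH) = 0.1452 x 0.02398 = 0.003482 mol.
n(NaOH) added = 0.1880 x 0.01560 = 0.002933 mol, converting that many moles of CH3COOH to CH3COO-.
Remaining n(CH3COOH) = 0.0005491 mol; n(CH3COO-) = 0.002933 mol.
By Henderson-Hasselbalch, pH = pKa + log([A^-]/[HA]) = 4.74 + log(0.002933/0.0005491) = 4.74 + (+0.73) = 5.47.

5.47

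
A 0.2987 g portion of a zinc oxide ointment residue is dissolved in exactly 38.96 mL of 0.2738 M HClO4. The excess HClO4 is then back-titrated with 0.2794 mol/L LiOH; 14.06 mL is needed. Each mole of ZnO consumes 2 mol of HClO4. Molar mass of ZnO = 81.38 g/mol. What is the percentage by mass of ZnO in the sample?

Total n(HClO4) added = 0.2738 x 0.03896 = 0.01067 mol.
n(LiOH) used = 0.2794 x 0.01406 = 0.003928 mol, which equals the excess n(HClO4).
So n(HClO4) consumed by the sample = 0.01067 - 0.003928 = 0.006739 mol.
n(ZnO) = 0.006739 / 2 = 0.003369 mol.
mass ZnO = 0.003369 x 81.38 = 0.2742 g, so %ZnO = 0.2742/0.2987 x 100 = 91.8%.

91.8%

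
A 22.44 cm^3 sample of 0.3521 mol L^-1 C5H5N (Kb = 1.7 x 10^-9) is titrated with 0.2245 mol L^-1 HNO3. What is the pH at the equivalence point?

n(C5H5N) = 0.3521 x 0.02244 = 0.007901 mol; V(HNO3) at equivalence = 0.007901/0.2245 = 0.03519 L.
At equivalence the base is fully converted to C5H5NH+; total volume = 0.05763 L, so [C5H5NH+] = 0.007901/0.05763 = 0.1371 M.
Ka(C5H5NH+) = Kw/Kb = 1.0e-14 / 1.7 x 10^-9 = 5.88e-6.
[H^+] = sqrt(Ka x [C5H5NH+]) = sqrt(5.88e-6 x 0.1371) = 0.000898 M.
pH = -log(0.000898) = 3.05.

3.05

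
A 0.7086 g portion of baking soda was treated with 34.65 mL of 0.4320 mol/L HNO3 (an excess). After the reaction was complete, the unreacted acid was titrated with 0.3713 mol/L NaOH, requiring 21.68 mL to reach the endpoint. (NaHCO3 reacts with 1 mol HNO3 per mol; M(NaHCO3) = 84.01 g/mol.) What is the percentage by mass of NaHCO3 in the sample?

82.0%

Total n(HNO3) added = 0.4320 x 0.03465 = 0.01497 mol.
n(NaOH) used = 0.3713 x 0.02168 = 0.008050 mol, which equals the excess n(HNO3).
So n(HNO3) consumed by the sample = 0.01497 - 0.008050 = 0.006919 mol.
n(NaHCO3) = 0.006919 / 1 = 0.006919 mol.
mass NaHCO3 = 0.006919 x 84.01 = 0.5813 g, so %NaHCO3 = 0.5813/0.7086 x 100 = 82.0%.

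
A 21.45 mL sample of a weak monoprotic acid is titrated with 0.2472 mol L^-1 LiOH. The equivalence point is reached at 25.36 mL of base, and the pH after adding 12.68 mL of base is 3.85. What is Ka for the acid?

1.4 x 10^-4

12.68 mL is half of the equivalence volume, so this is the half-equivalence point where [HA] = [A^-].
At half-equivalence pH = pKa, so pKa = 3.85.
Ka = 10^(-3.85) = 1.4 x 10^-4.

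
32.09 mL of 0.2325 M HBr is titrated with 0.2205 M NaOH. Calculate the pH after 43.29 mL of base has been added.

12.44

n(acid) = 0.2325 x 0.03209 = 0.007461 mol; n(NaOH) added = 0.2205 x 0.04329 = 0.009545 mol.
Base is in excess by 0.009545 - 0.007461 = 0.002085 mol in a total volume of 0.07538 L.
[OH^-] = 0.002085/0.07538 = 0.02765 M, so pOH = 1.56 and pH = 14.00 - 1.56 = 12.44.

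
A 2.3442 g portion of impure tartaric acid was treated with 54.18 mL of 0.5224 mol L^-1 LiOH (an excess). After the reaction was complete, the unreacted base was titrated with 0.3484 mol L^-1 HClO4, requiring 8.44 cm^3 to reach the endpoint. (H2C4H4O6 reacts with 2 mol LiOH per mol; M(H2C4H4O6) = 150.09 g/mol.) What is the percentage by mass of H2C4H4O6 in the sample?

Total n(LiOH) added = 0.5224 x 0.05418 = 0.02830 mol.
n(HClO4) used = 0.3484 x 0.008440 = 0.002940 mol, which equals the excess n(LiOH).
So n(LiOH) consumed by the sample = 0.02830 - 0.002940 = 0.02536 mol.
n(H2C4H4O6) = 0.02536 / 2 = 0.01268 mol.
mass H2C4H4O6 = 0.01268 x 150.09 = 1.903 g, so %H2C4H4O6 = 1.903/2.3442 x 100 = 81.2%.

81.2%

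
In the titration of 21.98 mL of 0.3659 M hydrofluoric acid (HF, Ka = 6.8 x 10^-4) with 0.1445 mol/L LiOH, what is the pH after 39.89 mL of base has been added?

Initial n(HF) = 0.3659 x 0.02198 = 0.008042 mol.
n(LiOH) added = 0.1445 x 0.03989 = 0.005764 mol, converting that many moles of HF to F-.
Remaining n(HF) = 0.002278 mol; n(F-) = 0.005764 mol.
By Henderson-Hasselbalch, pH = pKa + log([A^-]/[HA]) = 3.17 + log(0.005764/0.002278) = 3.17 + (+0.40) = 3.57.

3.57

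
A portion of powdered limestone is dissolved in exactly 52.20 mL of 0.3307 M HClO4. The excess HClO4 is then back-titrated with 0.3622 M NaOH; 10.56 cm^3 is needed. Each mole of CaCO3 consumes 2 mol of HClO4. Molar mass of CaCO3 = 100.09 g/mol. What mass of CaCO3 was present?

Total n(HClO4) added = 0.3307 x 0.05220 = 0.01726 mol.
n(NaOH) used = 0.3622 x 0.01056 = 0.003825 mol, which equals the excess n(HClO4).
So n(HClO4) consumed by the sample = 0.01726 - 0.003825 = 0.01344 mol.
n(CaCO3) = 0.01344 / 2 = 0.006719 mol.
mass = 0.006719 mol x 100.09 g/mol = 0.672 g.

0.672 g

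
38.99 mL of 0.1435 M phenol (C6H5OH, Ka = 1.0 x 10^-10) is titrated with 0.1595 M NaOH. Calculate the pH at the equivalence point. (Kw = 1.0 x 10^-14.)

11.44

n(C6H5OH) = 0.1435 x 0.03899 = 0.005595 mol; V(NaOH) at equivalence = 0.005595/0.1595 = 0.03508 L.
At equivalence all the acid is converted to C6H5O-; total volume = 0.03899 + 0.03508 = 0.07407 L, so [C6H5O-] = 0.005595/0.07407 = 0.07554 M.
Kb = Kw/Ka = 1.0e-14 / 1.0 x 10^-10 = 0.000100.
[OH^-] = sqrt(Kb x [C6H5O-]) = sqrt(0.000100 x 0.07554) = 0.00275 M.
pOH = 2.56, so pH = 14.00 - 2.56 = 11.44.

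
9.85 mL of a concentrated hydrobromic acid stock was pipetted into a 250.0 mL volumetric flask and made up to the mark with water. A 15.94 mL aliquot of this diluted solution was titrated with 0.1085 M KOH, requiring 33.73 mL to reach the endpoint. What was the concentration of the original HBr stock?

n(KOH) = 0.1085 x 0.03373 = 0.003660 mol.
n(HBr) in the aliquot = 0.003660 mol.
[diluted HBr] = 0.003660 / 0.01594 = 0.2296 M.
Dilution factor = 250.0/9.850 = 25.38, so [stock] = 0.2296 x 25.38 = 5.83 M.

5.83 M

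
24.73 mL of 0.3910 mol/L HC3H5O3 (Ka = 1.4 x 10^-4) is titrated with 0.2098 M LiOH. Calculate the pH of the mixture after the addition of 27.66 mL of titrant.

4.03

Initial n(HC3H5O3) = 0.3910 x 0.02473 = 0.009669 mol.
n(LiOH) added = 0.2098 x 0.02766 = 0.005803 mol, converting that many moles of HC3H5O3 to C3H5O3-.
Remaining n(HC3H5O3) = 0.003866 mol; n(C3H5O3-) = 0.005803 mol.
By Henderson-Hasselbalch, pH = pKa + log([A^-]/[HA]) = 3.85 + log(0.005803/0.003866) = 3.85 + (+0.18) = 4.03.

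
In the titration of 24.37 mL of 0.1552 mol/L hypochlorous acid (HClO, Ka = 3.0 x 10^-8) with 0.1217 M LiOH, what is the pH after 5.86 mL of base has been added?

6.89

Initial n(HClO) = 0.1552 x 0.02437 = 0.003782 mol.
n(LiOH) added = 0.1217 x 0.005860 = 0.0007132 mol, converting that many moles of HClO to ClO-.
Remaining n(HClO) = 0.003069 mol; n(ClO-) = 0.0007132 mol.
By Henderson-Hasselbalch, pH = pKa + log([A^-]/[HA]) = 7.52 + log(0.0007132/0.003069) = 7.52 + (-0.63) = 6.89.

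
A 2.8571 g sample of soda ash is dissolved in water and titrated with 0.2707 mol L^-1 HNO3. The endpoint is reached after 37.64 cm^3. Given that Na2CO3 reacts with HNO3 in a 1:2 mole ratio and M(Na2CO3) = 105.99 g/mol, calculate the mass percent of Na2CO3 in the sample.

n(HNO3) = 0.2707 x 0.03764 = 0.01019 mol.
n(Na2CO3) = 0.01019 / 2 = 0.005095 mol.
mass of Na2CO3 = 0.005095 x 105.99 = 0.5400 g.
% purity = 0.5400 / 2.8571 x 100 = 18.9%.

18.9%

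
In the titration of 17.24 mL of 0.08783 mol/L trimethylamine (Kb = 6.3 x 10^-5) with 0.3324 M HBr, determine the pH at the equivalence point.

n((CH3)3N) = 0.08783 x 0.01724 = 0.001514 mol; V(HBr) at equivalence = 0.001514/0.3324 = 0.004555 L.
At equivalence the base is fully converted to (CH3)3NH+; total volume = 0.02180 L, so [(CH3)3NH+] = 0.001514/0.02180 = 0.06947 M.
Ka((CH3)3NH+) = Kw/Kb = 1.0e-14 / 6.3 x 10^-5 = 1.59e-10.
[H^+] = sqrt(Ka x [(CH3)3NH+]) = sqrt(1.59e-10 x 0.06947) = 3.32e-6 M.
pH = -log(3.32e-6) = 5.48.

5.48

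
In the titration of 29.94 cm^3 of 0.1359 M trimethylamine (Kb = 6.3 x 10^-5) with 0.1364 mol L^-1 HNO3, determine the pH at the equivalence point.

n((CH3)3N) = 0.1359 x 0.02994 = 0.004069 mol; V(HNO3) at equivalence = 0.004069/0.1364 = 0.02983 L.
At equivalence the base is fully converted to (CH3)3NH+; total volume = 0.05977 L, so [(CH3)3NH+] = 0.004069/0.05977 = 0.06807 M.
Ka((CH3)3NH+) = Kw/Kb = 1.0e-14 / 6.3 x 10^-5 = 1.59e-10.
[H^+] = sqrt(Ka x [(CH3)3NH+]) = sqrt(1.59e-10 x 0.06807) = 3.29e-6 M.
pH = -log(3.29e-6) = 5.48.

5.48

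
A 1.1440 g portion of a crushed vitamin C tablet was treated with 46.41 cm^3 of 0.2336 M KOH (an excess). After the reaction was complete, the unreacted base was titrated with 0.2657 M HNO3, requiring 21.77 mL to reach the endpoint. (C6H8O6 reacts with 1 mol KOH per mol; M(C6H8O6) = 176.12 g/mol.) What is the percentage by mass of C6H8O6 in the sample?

Total n(KOH) added = 0.2336 x 0.04641 = 0.01084 mol.
n(HNO3) used = 0.2657 x 0.02177 = 0.005784 mol, which equals the excess n(KOH).
So n(KOH) consumed by the sample = 0.01084 - 0.005784 = 0.005057 mol.
n(C6H8O6) = 0.005057 / 1 = 0.005057 mol.
mass C6H8O6 = 0.005057 x 176.12 = 0.8907 g, so %C6H8O6 = 0.8907/1.1440 x 100 = 77.9%.

77.9%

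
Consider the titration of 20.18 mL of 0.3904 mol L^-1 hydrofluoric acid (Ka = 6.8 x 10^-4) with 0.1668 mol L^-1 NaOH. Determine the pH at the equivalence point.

8.12

n(HF) = 0.3904 x 0.02018 = 0.007878 mol; V(NaOH) at equivalence = 0.007878/0.1668 = 0.04723 L.
At equivalence all the acid is converted to F-; total volume = 0.02018 + 0.04723 = 0.06741 L, so [F-] = 0.007878/0.06741 = 0.1169 M.
Kb = Kw/Ka = 1.0e-14 / 6.8 x 10^-4 = 1.47e-11.
[OH^-] = sqrt(Kb x [F-]) = sqrt(1.47e-11 x 0.1169) = 1.31e-6 M.
pOH = 5.88, so pH = 14.00 - 5.88 = 8.12.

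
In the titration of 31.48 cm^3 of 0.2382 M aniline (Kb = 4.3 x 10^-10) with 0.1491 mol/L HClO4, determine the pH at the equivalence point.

2.84

n(C6H5NH2) = 0.2382 x 0.03148 = 0.007499 mol; V(HClO4) at equivalence = 0.007499/0.1491 = 0.05029 L.
At equivalence the base is fully converted to C6H5NH3+; total volume = 0.08177 L, so [C6H5NH3+] = 0.007499/0.08177 = 0.09170 M.
Ka(C6H5NH3+) = Kw/Kb = 1.0e-14 / 4.3 x 10^-10 = 2.33e-5.
[H^+] = sqrt(Ka x [C6H5NH3+]) = sqrt(2.33e-5 x 0.09170) = 0.00146 M.
pH = -log(0.00146) = 2.84.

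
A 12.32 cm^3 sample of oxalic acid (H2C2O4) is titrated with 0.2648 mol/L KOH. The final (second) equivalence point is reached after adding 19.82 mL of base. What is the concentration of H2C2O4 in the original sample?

0.213 M

n(KOH) = 0.2648 x 0.01982 = 0.005248 mol.
At the final (second) equivalence point, 2 mol OH^- react per mol H2C2O4, so n(H2C2O4) = 0.005248 / 2 = 0.002624 mol.
[H2C2O4] = 0.002624 / 0.01232 L = 0.213 M.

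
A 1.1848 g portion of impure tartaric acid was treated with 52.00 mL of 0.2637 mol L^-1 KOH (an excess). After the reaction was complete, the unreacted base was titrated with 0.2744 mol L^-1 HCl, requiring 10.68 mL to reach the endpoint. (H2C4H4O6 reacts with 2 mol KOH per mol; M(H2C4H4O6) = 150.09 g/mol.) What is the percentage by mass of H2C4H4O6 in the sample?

68.3%

Total n(KOH) added = 0.2637 x 0.05200 = 0.01371 mol.
n(HCl) used = 0.2744 x 0.01068 = 0.002931 mol, which equals the excess n(KOH).
So n(KOH) consumed by the sample = 0.01371 - 0.002931 = 0.01078 mol.
n(H2C4H4O6) = 0.01078 / 2 = 0.005391 mol.
mass H2C4H4O6 = 0.005391 x 150.09 = 0.8091 g, so %H2C4H4O6 = 0.8091/1.1848 x 100 = 68.3%.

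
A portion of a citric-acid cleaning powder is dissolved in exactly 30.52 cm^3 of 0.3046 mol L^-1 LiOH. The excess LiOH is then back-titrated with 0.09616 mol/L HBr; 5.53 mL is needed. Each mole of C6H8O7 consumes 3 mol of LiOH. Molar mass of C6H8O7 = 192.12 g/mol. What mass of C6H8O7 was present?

Total n(LiOH) added = 0.3046 x 0.03052 = 0.009296 mol.
n(HBr) used = 0.09616 x 0.005530 = 0.0005318 mol, which equals the excess n(LiOH).
So n(LiOH) consumed by the sample = 0.009296 - 0.0005318 = 0.008765 mol.
n(C6H8O7) = 0.008765 / 3 = 0.002922 mol.
mass = 0.002922 mol x 192.12 g/mol = 0.561 g.

0.561 g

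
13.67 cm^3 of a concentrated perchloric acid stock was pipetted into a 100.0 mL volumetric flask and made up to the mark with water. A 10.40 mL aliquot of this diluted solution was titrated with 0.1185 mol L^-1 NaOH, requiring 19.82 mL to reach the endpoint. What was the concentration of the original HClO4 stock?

1.65 M

n(NaOH) = 0.1185 x 0.01982 = 0.002349 mol.
n(HClO4) in the aliquot = 0.002349 mol.
[diluted HClO4] = 0.002349 / 0.01040 = 0.2258 M.
Dilution factor = 100.0/13.67 = 7.315, so [stock] = 0.2258 x 7.315 = 1.65 M.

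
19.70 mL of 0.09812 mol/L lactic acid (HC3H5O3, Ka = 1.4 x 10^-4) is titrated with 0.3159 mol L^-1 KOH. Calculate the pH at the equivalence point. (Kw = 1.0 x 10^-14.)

n(HC3H5O3) = 0.09812 x 0.01970 = 0.001933 mol; V(KOH) at equivalence = 0.001933/0.3159 = 0.006119 L.
At equivalence all the acid is converted to C3H5O3-; total volume = 0.01970 + 0.006119 = 0.02582 L, so [C3H5O3-] = 0.001933/0.02582 = 0.07487 M.
Kb = Kw/Ka = 1.0e-14 / 1.4 x 10^-4 = 7.14e-11.
[OH^-] = sqrt(Kb x [C3H5O3-]) = sqrt(7.14e-11 x 0.07487) = 2.31e-6 M.
pOH = 5.64, so pH = 14.00 - 5.64 = 8.36.

8.36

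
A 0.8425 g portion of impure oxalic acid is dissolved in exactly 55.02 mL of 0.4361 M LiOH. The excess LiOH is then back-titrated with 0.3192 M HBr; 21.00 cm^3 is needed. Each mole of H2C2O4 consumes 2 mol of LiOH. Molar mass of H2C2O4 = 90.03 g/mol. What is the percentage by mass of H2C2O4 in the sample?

92.4%

Total n(LiOH) added = 0.4361 x 0.05502 = 0.02399 mol.
n(HBr) used = 0.3192 x 0.02100 = 0.006703 mol, which equals the excess n(LiOH).
So n(LiOH) consumed by the sample = 0.02399 - 0.006703 = 0.01729 mol.
n(H2C2O4) = 0.01729 / 2 = 0.008646 mol.
mass H2C2O4 = 0.008646 x 90.03 = 0.7784 g, so %H2C2O4 = 0.7784/0.8425 x 100 = 92.4%.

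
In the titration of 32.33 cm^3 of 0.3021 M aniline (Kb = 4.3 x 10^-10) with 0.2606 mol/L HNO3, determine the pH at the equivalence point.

2.74

n(C6H5NH2) = 0.3021 x 0.03233 = 0.009767 mol; V(HNO3) at equivalence = 0.009767/0.2606 = 0.03748 L.
At equivalence the base is fully converted to C6H5NH3+; total volume = 0.06981 L, so [C6H5NH3+] = 0.009767/0.06981 = 0.1399 M.
Ka(C6H5NH3+) = Kw/Kb = 1.0e-14 / 4.3 x 10^-10 = 2.33e-5.
[H^+] = sqrt(Ka x [C6H5NH3+]) = sqrt(2.33e-5 x 0.1399) = 0.00180 M.
pH = -log(0.00180) = 2.74.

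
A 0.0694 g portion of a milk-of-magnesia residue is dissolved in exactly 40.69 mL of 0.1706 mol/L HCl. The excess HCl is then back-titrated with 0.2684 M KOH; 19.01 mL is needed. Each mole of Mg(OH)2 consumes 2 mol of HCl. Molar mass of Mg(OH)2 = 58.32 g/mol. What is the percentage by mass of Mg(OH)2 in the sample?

77.3%

Total n(HCl) added = 0.1706 x 0.04069 = 0.006942 mol.
n(KOH) used = 0.2684 x 0.01901 = 0.005102 mol, which equals the excess n(HCl).
So n(HCl) consumed by the sample = 0.006942 - 0.005102 = 0.001839 mol.
n(Mg(OH)2) = 0.001839 / 2 = 0.0009197 mol.
mass Mg(OH)2 = 0.0009197 x 58.32 = 0.05364 g, so %Mg(OH)2 = 0.05364/0.0694 x 100 = 77.3%.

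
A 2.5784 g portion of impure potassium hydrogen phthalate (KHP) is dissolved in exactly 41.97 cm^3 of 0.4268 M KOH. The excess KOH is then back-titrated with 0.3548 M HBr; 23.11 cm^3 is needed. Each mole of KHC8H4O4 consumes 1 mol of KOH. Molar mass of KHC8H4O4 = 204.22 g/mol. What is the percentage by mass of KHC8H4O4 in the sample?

76.9%

Total n(KOH) added = 0.4268 x 0.04197 = 0.01791 mol.
n(HBr) used = 0.3548 x 0.02311 = 0.008199 mol, which equals the excess n(KOH).
So n(KOH) consumed by the sample = 0.01791 - 0.008199 = 0.009713 mol.
n(KHC8H4O4) = 0.009713 / 1 = 0.009713 mol.
mass KHC8H4O4 = 0.009713 x 204.22 = 1.984 g, so %KHC8H4O4 = 1.984/2.5784 x 100 = 76.9%.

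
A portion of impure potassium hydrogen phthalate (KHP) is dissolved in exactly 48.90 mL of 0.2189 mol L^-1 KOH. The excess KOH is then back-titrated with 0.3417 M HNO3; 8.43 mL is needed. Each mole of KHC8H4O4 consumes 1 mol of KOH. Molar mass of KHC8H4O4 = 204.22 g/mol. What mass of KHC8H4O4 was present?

1.60 g

Total n(KOH) added = 0.2189 x 0.04890 = 0.01070 mol.
n(HNO3) used = 0.3417 x 0.008430 = 0.002881 mol, which equals the excess n(KOH).
So n(KOH) consumed by the sample = 0.01070 - 0.002881 = 0.007824 mol.
n(KHC8H4O4) = 0.007824 / 1 = 0.007824 mol.
mass = 0.007824 mol x 204.22 g/mol = 1.60 g.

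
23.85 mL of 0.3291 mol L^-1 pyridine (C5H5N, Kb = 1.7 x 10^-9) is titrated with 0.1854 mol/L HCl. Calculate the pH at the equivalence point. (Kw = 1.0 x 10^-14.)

3.08

n(C5H5N) = 0.3291 x 0.02385 = 0.007849 mol; V(HCl) at equivalence = 0.007849/0.1854 = 0.04234 L.
At equivalence the base is fully converted to C5H5NH+; total volume = 0.06619 L, so [C5H5NH+] = 0.007849/0.06619 = 0.1186 M.
Ka(C5H5NH+) = Kw/Kb = 1.0e-14 / 1.7 x 10^-9 = 5.88e-6.
[H^+] = sqrt(Ka x [C5H5NH+]) = sqrt(5.88e-6 x 0.1186) = 0.000835 M.
pH = -log(0.000835) = 3.08.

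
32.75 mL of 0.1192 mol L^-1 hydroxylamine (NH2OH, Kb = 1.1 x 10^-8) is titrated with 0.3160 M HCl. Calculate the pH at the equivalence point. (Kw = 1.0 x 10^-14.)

n(NH2OH) = 0.1192 x 0.03275 = 0.003904 mol; V(HCl) at equivalence = 0.003904/0.3160 = 0.01235 L.
At equivalence the base is fully converted to NH3OH+; total volume = 0.04510 L, so [NH3OH+] = 0.003904/0.04510 = 0.08655 M.
Ka(NH3OH+) = Kw/Kb = 1.0e-14 / 1.1 x 10^-8 = 9.09e-7.
[H^+] = sqrt(Ka x [NH3OH+]) = sqrt(9.09e-7 x 0.08655) = 0.000281 M.
pH = -log(0.000281) = 3.55.

3.55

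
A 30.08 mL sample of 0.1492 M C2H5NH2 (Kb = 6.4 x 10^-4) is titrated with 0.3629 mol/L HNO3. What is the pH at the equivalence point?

5.89

n(C2H5NH2) = 0.1492 x 0.03008 = 0.004488 mol; V(HNO3) at equivalence = 0.004488/0.3629 = 0.01237 L.
At equivalence the base is fully converted to C2H5NH3+; total volume = 0.04245 L, so [C2H5NH3+] = 0.004488/0.04245 = 0.1057 M.
Ka(C2H5NH3+) = Kw/Kb = 1.0e-14 / 6.4 x 10^-4 = 1.56e-11.
[H^+] = sqrt(Ka x [C2H5NH3+]) = sqrt(1.56e-11 x 0.1057) = 1.29e-6 M.
pH = -log(1.29e-6) = 5.89.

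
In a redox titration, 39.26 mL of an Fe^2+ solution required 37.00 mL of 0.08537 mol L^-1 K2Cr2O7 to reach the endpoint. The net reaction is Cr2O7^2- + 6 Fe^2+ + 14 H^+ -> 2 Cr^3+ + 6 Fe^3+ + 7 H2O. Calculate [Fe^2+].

0.483 M

n(K2Cr2O7) = 0.08537 x 0.03700 = 0.003159 mol.
From the balanced equation, 1 mol K2Cr2O7 reacts with 6 mol Fe^2+, so n(Fe^2+) = 0.003159 x 6/1 = 0.01895 mol.
[Fe^2+] = 0.01895 / 0.03926 L = 0.483 M.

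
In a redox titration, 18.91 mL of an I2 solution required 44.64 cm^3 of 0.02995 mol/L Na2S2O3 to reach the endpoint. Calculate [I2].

0.0354 M

n(Na2S2O3) = 0.02995 x 0.04464 = 0.001337 mol.
From the balanced equation, 2 mol Na2S2O3 reacts with 1 mol I2, so n(I2) = 0.001337 x 1/2 = 0.0006685 mol.
[I2] = 0.0006685 / 0.01891 L = 0.0354 M.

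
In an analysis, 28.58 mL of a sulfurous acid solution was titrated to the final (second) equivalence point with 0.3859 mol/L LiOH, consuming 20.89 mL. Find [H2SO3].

n(LiOH) = 0.3859 x 0.02089 = 0.008061 mol.
At the final (second) equivalence point, 2 mol OH^- react per mol H2SO3, so n(H2SO3) = 0.008061 / 2 = 0.004031 mol.
[H2SO3] = 0.004031 / 0.02858 L = 0.141 M.

0.141 M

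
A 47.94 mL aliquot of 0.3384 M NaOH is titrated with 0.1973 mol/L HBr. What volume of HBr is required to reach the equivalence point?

82.2 mL

n(NaOH) = 0.3384 mol/L x 0.04794 L = 0.01622 mol.
At equivalence n(HBr) = n(NaOH) = 0.01622 mol.
V(HBr) = 0.01622 / 0.1973 = 0.08222 L = 82.2 mL.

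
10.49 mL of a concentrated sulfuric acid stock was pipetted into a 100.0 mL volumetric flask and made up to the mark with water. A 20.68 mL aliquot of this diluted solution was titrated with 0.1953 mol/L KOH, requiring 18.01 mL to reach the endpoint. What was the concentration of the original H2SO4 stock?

0.811 M

n(KOH) = 0.1953 x 0.01801 = 0.003517 mol.
n(H2SO4) in the aliquot = 0.003517 x 1/2 = 0.001759 mol.
[diluted H2SO4] = 0.001759 / 0.02068 = 0.08504 M.
Dilution factor = 100.0/10.49 = 9.533, so [stock] = 0.08504 x 9.533 = 0.811 M.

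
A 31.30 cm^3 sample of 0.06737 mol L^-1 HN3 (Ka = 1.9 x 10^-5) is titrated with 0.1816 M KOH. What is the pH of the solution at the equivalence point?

n(HN3) = 0.06737 x 0.03130 = 0.002109 mol; V(KOH) at equivalence = 0.002109/0.1816 = 0.01161 L.
At equivalence all the acid is converted to N3-; total volume = 0.03130 + 0.01161 = 0.04291 L, so [N3-] = 0.002109/0.04291 = 0.04914 M.
Kb = Kw/Ka = 1.0e-14 / 1.9 x 10^-5 = 5.26e-10.
[OH^-] = sqrt(Kb x [N3-]) = sqrt(5.26e-10 x 0.04914) = 5.09e-6 M.
pOH = 5.29, so pH = 14.00 - 5.29 = 8.71.

8.71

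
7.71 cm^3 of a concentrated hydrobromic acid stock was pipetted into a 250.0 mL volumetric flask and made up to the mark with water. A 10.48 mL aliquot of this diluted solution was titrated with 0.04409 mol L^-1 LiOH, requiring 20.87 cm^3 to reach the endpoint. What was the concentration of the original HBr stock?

2.85 M

n(LiOH) = 0.04409 x 0.02087 = 0.0009202 mol.
n(HBr) in the aliquot = 0.0009202 mol.
[diluted HBr] = 0.0009202 / 0.01048 = 0.08780 M.
Dilution factor = 250.0/7.710 = 32.43, so [stock] = 0.08780 x 32.43 = 2.85 M.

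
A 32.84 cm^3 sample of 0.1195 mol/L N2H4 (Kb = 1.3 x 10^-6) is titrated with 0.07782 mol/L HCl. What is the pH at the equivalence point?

4.72

n(N2H4) = 0.1195 x 0.03284 = 0.003924 mol; V(HCl) at equivalence = 0.003924/0.07782 = 0.05043 L.
At equivalence the base is fully converted to N2H5+; total volume = 0.08327 L, so [N2H5+] = 0.003924/0.08327 = 0.04713 M.
Ka(N2H5+) = Kw/Kb = 1.0e-14 / 1.3 x 10^-6 = 7.69e-9.
[H^+] = sqrt(Ka x [N2H5+]) = sqrt(7.69e-9 x 0.04713) = 1.90e-5 M.
pH = -log(1.90e-5) = 4.72.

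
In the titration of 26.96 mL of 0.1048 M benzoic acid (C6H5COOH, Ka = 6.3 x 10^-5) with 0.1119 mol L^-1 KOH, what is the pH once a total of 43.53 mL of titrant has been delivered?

n(acid) = 0.1048 x 0.02696 = 0.002825 mol; n(KOH) added = 0.1119 x 0.04353 = 0.004871 mol.
Base is in excess by 0.004871 - 0.002825 = 0.002046 mol in a total volume of 0.07049 L.
[OH^-] = 0.002046/0.07049 = 0.02902 M, so pOH = 1.54 and pH = 14.00 - 1.54 = 12.46.

12.46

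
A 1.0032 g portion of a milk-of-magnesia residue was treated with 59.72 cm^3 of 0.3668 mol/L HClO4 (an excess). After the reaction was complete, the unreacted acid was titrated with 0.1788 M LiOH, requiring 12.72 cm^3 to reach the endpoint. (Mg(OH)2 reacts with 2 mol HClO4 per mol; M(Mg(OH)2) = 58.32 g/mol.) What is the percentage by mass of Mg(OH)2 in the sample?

57.1%

Total n(HClO4) added = 0.3668 x 0.05972 = 0.02191 mol.
n(LiOH) used = 0.1788 x 0.01272 = 0.002274 mol, which equals the excess n(HClO4).
So n(HClO4) consumed by the sample = 0.02191 - 0.002274 = 0.01963 mol.
n(Mg(OH)2) = 0.01963 / 2 = 0.009815 mol.
mass Mg(OH)2 = 0.009815 x 58.32 = 0.5724 g, so %Mg(OH)2 = 0.5724/1.0032 x 100 = 57.1%.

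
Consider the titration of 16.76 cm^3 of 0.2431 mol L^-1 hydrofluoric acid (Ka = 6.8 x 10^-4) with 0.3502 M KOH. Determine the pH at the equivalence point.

8.16

n(HF) = 0.2431 x 0.01676 = 0.004074 mol; V(KOH) at equivalence = 0.004074/0.3502 = 0.01163 L.
At equivalence all the acid is converted to F-; total volume = 0.01676 + 0.01163 = 0.02839 L, so [F-] = 0.004074/0.02839 = 0.1435 M.
Kb = Kw/Ka = 1.0e-14 / 6.8 x 10^-4 = 1.47e-11.
[OH^-] = sqrt(Kb x [F-]) = sqrt(1.47e-11 x 0.1435) = 1.45e-6 M.
pOH = 5.84, so pH = 14.00 - 5.84 = 8.16.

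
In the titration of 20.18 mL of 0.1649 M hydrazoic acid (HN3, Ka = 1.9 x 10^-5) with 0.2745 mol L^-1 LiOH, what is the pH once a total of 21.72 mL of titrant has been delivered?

12.80

n(acid) = 0.1649 x 0.02018 = 0.003328 mol; n(LiOH) added = 0.2745 x 0.02172 = 0.005962 mol.
Base is in excess by 0.005962 - 0.003328 = 0.002634 mol in a total volume of 0.04190 L.
[OH^-] = 0.002634/0.04190 = 0.06287 M, so pOH = 1.20 and pH = 14.00 - 1.20 = 12.80.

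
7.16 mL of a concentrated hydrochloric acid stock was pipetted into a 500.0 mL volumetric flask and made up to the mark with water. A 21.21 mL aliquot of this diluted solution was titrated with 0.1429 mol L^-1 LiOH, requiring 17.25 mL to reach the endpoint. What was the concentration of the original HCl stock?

n(LiOH) = 0.1429 x 0.01725 = 0.002465 mol.
n(HCl) in the aliquot = 0.002465 mol.
[diluted HCl] = 0.002465 / 0.02121 = 0.1162 M.
Dilution factor = 500.0/7.160 = 69.83, so [stock] = 0.1162 x 69.83 = 8.12 M.

8.12 M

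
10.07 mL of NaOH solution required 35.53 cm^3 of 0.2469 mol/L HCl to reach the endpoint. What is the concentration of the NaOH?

n(HCl) delivered = 0.2469 x 0.03553 = 0.008772 mol.
For a 1:1 reaction, n(NaOH) = 0.008772 mol.
[NaOH] = 0.008772 mol / 0.01007 L = 0.871 M.

0.871 M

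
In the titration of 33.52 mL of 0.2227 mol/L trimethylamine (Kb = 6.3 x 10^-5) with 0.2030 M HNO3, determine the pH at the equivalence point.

5.39

n((CH3)3N) = 0.2227 x 0.03352 = 0.007465 mol; V(HNO3) at equivalence = 0.007465/0.2030 = 0.03677 L.
At equivalence the base is fully converted to (CH3)3NH+; total volume = 0.07029 L, so [(CH3)3NH+] = 0.007465/0.07029 = 0.1062 M.
Ka((CH3)3NH+) = Kw/Kb = 1.0e-14 / 6.3 x 10^-5 = 1.59e-10.
[H^+] = sqrt(Ka x [(CH3)3NH+]) = sqrt(1.59e-10 x 0.1062) = 4.11e-6 M.
pH = -log(4.11e-6) = 5.39.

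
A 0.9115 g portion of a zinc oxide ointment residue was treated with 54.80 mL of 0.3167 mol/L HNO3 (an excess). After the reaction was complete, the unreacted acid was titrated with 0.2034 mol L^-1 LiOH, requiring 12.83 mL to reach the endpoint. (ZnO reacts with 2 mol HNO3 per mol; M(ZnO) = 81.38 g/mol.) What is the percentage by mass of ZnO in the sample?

Total n(HNO3) added = 0.3167 x 0.05480 = 0.01736 mol.
n(LiOH) used = 0.2034 x 0.01283 = 0.002610 mol, which equals the excess n(HNO3).
So n(HNO3) consumed by the sample = 0.01736 - 0.002610 = 0.01475 mol.
n(ZnO) = 0.01475 / 2 = 0.007373 mol.
mass ZnO = 0.007373 x 81.38 = 0.6000 g, so %ZnO = 0.6000/0.9115 x 100 = 65.8%.

65.8%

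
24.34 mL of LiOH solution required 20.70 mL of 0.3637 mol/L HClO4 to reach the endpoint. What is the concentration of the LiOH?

0.309 M

n(HClO4) delivered = 0.3637 x 0.02070 = 0.007529 mol.
For a 1:1 reaction, n(LiOH) = 0.007529 mol.
[LiOH] = 0.007529 mol / 0.02434 L = 0.309 M.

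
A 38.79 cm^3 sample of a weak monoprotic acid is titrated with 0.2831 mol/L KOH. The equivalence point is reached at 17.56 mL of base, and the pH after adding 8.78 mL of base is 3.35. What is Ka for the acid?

8.78 mL is half of the equivalence volume, so this is the half-equivalence point where [HA] = [A^-].
At half-equivalence pH = pKa, so pKa = 3.35.
Ka = 10^(-3.35) = 4.5 x 10^-4.

4.5 x 10^-4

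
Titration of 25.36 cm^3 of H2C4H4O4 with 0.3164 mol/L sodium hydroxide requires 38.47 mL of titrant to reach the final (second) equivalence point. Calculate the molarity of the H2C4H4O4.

0.240 M

n(NaOH) = 0.3164 x 0.03847 = 0.01217 mol.
At the final (second) equivalence point, 2 mol OH^- react per mol H2C4H4O4, so n(H2C4H4O4) = 0.01217 / 2 = 0.006086 mol.
[H2C4H4O4] = 0.006086 / 0.02536 L = 0.240 M.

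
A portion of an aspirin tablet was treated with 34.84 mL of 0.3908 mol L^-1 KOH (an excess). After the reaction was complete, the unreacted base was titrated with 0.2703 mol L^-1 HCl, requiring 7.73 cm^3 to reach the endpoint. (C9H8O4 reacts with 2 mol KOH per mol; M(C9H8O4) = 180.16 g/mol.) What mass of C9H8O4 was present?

1.04 g

Total n(KOH) added = 0.3908 x 0.03484 = 0.01362 mol.
n(HCl) used = 0.2703 x 0.007730 = 0.002089 mol, which equals the excess n(KOH).
So n(KOH) consumed by the sample = 0.01362 - 0.002089 = 0.01153 mol.
n(C9H8O4) = 0.01153 / 2 = 0.005763 mol.
mass = 0.005763 mol x 180.16 g/mol = 1.04 g.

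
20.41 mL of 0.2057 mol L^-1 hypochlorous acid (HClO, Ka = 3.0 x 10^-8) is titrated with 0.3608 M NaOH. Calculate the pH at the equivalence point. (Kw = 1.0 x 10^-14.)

10.32

n(HClO) = 0.2057 x 0.02041 = 0.004198 mol; V(NaOH) at equivalence = 0.004198/0.3608 = 0.01164 L.
At equivalence all the acid is converted to ClO-; total volume = 0.02041 + 0.01164 = 0.03205 L, so [ClO-] = 0.004198/0.03205 = 0.1310 M.
Kb = Kw/Ka = 1.0e-14 / 3.0 x 10^-8 = 3.33e-7.
[OH^-] = sqrt(Kb x [ClO-]) = sqrt(3.33e-7 x 0.1310) = 0.000209 M.
pOH = 3.68, so pH = 14.00 - 3.68 = 10.32.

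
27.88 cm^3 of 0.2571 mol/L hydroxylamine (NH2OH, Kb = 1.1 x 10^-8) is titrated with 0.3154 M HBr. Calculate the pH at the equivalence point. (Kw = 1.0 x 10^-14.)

3.45

n(NH2OH) = 0.2571 x 0.02788 = 0.007168 mol; V(HBr) at equivalence = 0.007168/0.3154 = 0.02273 L.
At equivalence the base is fully converted to NH3OH+; total volume = 0.05061 L, so [NH3OH+] = 0.007168/0.05061 = 0.1416 M.
Ka(NH3OH+) = Kw/Kb = 1.0e-14 / 1.1 x 10^-8 = 9.09e-7.
[H^+] = sqrt(Ka x [NH3OH+]) = sqrt(9.09e-7 x 0.1416) = 0.000359 M.
pH = -log(0.000359) = 3.45.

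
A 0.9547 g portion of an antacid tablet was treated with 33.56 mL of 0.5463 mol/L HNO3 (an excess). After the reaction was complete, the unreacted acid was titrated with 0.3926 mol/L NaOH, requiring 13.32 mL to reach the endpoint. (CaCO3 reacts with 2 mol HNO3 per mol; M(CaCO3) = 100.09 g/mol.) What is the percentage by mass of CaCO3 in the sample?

68.7%

Total n(HNO3) added = 0.5463 x 0.03356 = 0.01833 mol.
n(NaOH) used = 0.3926 x 0.01332 = 0.005229 mol, which equals the excess n(HNO3).
So n(HNO3) consumed by the sample = 0.01833 - 0.005229 = 0.01310 mol.
n(CaCO3) = 0.01310 / 2 = 0.006552 mol.
mass CaCO3 = 0.006552 x 100.09 = 0.6558 g, so %CaCO3 = 0.6558/0.9547 x 100 = 68.7%.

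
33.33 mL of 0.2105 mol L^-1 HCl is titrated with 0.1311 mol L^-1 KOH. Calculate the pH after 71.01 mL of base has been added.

12.34

n(acid) = 0.2105 x 0.03333 = 0.007016 mol; n(KOH) added = 0.1311 x 0.07101 = 0.009309 mol.
Base is in excess by 0.009309 - 0.007016 = 0.002293 mol in a total volume of 0.1043 L.
[OH^-] = 0.002293/0.1043 = 0.02198 M, so pOH = 1.66 and pH = 14.00 - 1.66 = 12.34.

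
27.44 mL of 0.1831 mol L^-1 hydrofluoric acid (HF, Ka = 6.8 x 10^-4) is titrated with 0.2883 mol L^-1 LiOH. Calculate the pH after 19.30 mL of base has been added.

n(acid) = 0.1831 x 0.02744 = 0.005024 mol; n(LiOH) added = 0.2883 x 0.01930 = 0.005564 mol.
Base is in excess by 0.005564 - 0.005024 = 0.0005399 mol in a total volume of 0.04674 L.
[OH^-] = 0.0005399/0.04674 = 0.01155 M, so pOH = 1.94 and pH = 14.00 - 1.94 = 12.06.

12.06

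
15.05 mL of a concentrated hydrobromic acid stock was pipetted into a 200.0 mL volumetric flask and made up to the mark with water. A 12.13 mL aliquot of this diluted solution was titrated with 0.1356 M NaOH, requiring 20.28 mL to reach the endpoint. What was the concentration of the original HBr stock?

3.01 M

n(NaOH) = 0.1356 x 0.02028 = 0.002750 mol.
n(HBr) in the aliquot = 0.002750 mol.
[diluted HBr] = 0.002750 / 0.01213 = 0.2267 M.
Dilution factor = 200.0/15.05 = 13.29, so [stock] = 0.2267 x 13.29 = 3.01 M.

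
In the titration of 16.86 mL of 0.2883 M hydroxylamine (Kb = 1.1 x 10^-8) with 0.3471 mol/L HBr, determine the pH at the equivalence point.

3.42

n(NH2OH) = 0.2883 x 0.01686 = 0.004861 mol; V(HBr) at equivalence = 0.004861/0.3471 = 0.01400 L.
At equivalence the base is fully converted to NH3OH+; total volume = 0.03086 L, so [NH3OH+] = 0.004861/0.03086 = 0.1575 M.
Ka(NH3OH+) = Kw/Kb = 1.0e-14 / 1.1 x 10^-8 = 9.09e-7.
[H^+] = sqrt(Ka x [NH3OH+]) = sqrt(9.09e-7 x 0.1575) = 0.000378 M.
pH = -log(0.000378) = 3.42.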